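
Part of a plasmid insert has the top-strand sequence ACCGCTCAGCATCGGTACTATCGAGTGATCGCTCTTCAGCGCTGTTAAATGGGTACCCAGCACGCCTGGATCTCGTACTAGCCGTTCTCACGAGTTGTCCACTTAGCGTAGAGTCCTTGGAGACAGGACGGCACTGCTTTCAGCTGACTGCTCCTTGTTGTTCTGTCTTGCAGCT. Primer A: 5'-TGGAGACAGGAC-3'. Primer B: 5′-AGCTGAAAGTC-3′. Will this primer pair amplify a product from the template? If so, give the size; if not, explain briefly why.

No product — primer B has no binding site in the template.

Primer B (AGCTGAAAGTC) does not match the top strand, and its reverse complement GACTTTCAGCT does not match either.
With no annealing site for primer B, no amplification occurs.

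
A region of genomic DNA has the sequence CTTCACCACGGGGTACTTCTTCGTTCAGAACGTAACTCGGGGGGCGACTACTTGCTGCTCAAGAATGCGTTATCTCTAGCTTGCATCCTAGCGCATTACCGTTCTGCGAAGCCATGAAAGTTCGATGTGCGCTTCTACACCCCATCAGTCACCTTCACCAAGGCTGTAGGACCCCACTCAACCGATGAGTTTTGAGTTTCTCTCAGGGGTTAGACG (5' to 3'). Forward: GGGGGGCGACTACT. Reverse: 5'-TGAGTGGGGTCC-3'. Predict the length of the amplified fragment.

The forward primer matches the template at positions 39–52.
The reverse primer's reverse complement is GGACCCCACTCA, which matches the template at positions 169–180.
The product runs from position 39 to position 180, so its length is 180 − 39 + 1 = 142 bp.

142 bp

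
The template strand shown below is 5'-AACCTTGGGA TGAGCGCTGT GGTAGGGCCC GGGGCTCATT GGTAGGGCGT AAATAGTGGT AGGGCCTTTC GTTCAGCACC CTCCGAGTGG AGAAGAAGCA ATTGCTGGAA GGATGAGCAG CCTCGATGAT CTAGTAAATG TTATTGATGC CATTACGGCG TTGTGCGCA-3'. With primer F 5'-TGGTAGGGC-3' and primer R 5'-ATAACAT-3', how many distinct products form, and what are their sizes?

The forward primer TGGTAGGGC matches the top strand at positions 20–28, 40–48, 57–65.
The reverse primer's reverse complement is ATGTTAT, matching at positions 138–144.
Each forward site pairs with the reverse site to give a product ending at position 144: sizes 125, 105, 88 bp.

Three products: 125 bp, 105 bp, 88 bp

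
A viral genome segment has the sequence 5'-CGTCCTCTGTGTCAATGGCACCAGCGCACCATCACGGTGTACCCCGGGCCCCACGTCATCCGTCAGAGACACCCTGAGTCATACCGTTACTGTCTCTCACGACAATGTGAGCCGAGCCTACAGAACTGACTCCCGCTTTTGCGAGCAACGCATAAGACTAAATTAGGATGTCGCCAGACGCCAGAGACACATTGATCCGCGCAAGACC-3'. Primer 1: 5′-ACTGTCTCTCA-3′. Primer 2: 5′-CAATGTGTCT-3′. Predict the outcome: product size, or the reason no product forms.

Primer 1 (ACTGTCTCTCA) matches the top strand at positions 89–99; it acts as a forward primer.
Primer 2's reverse complement is AGACACATTG, matching the top strand at positions 185–194; it acts as a reverse primer.
The 3' ends face each other across positions 89–194, giving a 106 bp product.

Yes — a 106 bp product.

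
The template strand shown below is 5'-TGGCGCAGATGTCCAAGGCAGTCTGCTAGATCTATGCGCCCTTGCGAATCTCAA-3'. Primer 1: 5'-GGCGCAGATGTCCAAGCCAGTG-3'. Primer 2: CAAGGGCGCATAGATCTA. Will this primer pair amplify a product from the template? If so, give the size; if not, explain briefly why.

Primer 1 (GGCGCAGATGTCCAAGCCAGTG) does not match the top strand, and its reverse complement CACTGGCTTGGACATCTGCGCC does not match either.
With no annealing site for primer 1, no amplification occurs.

No product — primer 1 has no binding site in the template.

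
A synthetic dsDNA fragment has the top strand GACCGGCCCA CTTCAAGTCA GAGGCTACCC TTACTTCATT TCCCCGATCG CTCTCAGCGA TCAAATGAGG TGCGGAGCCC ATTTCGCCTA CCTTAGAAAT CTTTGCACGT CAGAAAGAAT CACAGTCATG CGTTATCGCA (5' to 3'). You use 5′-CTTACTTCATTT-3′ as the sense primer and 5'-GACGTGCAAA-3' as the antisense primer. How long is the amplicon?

82 bp

Scanning the template, CTTACTTCATTT occurs at positions 30–41; this primer anneals to the bottom strand there with its 3' end pointing downstream.
The reverse primer's reverse complement is TTTGCACGTC, which matches the template at positions 102–111.
Amplicon spans positions 30–111: 82 bp.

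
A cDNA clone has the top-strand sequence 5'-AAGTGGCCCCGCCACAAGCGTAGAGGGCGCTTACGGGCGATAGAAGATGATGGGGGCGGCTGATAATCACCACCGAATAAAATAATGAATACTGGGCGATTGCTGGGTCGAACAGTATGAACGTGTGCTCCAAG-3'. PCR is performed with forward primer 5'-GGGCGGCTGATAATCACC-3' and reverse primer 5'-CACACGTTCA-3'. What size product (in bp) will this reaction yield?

Scanning the template, GGGCGGCTGATAATCACC occurs at positions 54–71; this primer anneals to the bottom strand there with its 3' end pointing downstream.
Reverse complement of the reverse primer: TGAACGTGTG. This occurs on the top strand at positions 118–127.
Product length = (reverse-primer end) − (forward-primer start) + 1 = 127 − 54 + 1 = 74 bp.

74 bp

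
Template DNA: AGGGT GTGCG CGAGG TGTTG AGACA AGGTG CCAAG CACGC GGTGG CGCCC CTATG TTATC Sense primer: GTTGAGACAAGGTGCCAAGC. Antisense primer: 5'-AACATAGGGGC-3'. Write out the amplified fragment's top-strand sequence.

The forward primer matches the template at positions 17–36.
Taking the reverse complement of AACATAGGGGC gives GCCCCTATGTT, found at positions 47–57 on the template; the primer anneals here to the top strand with its 3' end pointing upstream.
The product is the template from position 17 through 57 (41 bp).

5'-GTTGAGACAAGGTGCCAAGCACGCGGTGGCGCCCCTATGTT-3'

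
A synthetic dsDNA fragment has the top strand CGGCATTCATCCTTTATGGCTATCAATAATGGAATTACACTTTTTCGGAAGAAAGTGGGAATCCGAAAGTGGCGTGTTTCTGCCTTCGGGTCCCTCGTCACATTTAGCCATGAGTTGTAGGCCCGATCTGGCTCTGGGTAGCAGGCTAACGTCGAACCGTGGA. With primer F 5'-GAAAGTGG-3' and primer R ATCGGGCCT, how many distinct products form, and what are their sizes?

Two products: 77 bp, 63 bp

The forward primer GAAAGTGG matches the top strand at positions 51–58, 65–72.
The reverse primer's reverse complement is AGGCCCGAT, matching at positions 119–127.
Each forward site pairs with the reverse site to give a product ending at position 127: sizes 77, 63 bp.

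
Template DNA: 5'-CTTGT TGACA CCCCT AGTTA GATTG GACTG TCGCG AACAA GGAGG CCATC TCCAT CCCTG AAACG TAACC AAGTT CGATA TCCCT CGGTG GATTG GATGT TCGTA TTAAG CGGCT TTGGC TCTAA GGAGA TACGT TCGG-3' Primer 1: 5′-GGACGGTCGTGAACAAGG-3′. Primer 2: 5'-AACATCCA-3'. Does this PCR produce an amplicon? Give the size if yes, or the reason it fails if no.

No product — primer 1 has no binding site in the template.

Primer 1 (GGACGGTCGTGAACAAGG) does not match the top strand, and its reverse complement CCTTGTTCACGACCGTCC does not match either.
With no annealing site for primer 1, no amplification occurs.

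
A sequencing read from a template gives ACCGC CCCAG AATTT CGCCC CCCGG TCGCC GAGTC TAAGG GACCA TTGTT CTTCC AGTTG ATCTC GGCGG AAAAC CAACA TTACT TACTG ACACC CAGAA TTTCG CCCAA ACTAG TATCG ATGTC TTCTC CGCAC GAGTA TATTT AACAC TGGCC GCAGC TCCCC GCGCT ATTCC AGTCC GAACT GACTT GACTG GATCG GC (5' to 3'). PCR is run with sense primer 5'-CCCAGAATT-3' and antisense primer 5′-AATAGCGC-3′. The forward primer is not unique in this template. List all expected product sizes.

168 bp, 80 bp

The forward primer CCCAGAATT matches the top strand at positions 6–14, 94–102.
The reverse primer's reverse complement is GCGCTATT, matching at positions 166–173.
Each forward site pairs with the reverse site to give a product ending at position 173: sizes 168, 80 bp.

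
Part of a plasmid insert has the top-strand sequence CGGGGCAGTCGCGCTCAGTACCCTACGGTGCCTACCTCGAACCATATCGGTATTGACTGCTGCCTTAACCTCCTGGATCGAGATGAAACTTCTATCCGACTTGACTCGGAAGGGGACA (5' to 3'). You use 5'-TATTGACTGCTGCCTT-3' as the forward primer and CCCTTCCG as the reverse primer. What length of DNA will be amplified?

64 bp

The forward primer matches the template at positions 51–66.
The reverse primer's reverse complement is CGGAAGGG, which matches the template at positions 107–114.
Product length = (reverse-primer end) − (forward-primer start) + 1 = 114 − 51 + 1 = 64 bp.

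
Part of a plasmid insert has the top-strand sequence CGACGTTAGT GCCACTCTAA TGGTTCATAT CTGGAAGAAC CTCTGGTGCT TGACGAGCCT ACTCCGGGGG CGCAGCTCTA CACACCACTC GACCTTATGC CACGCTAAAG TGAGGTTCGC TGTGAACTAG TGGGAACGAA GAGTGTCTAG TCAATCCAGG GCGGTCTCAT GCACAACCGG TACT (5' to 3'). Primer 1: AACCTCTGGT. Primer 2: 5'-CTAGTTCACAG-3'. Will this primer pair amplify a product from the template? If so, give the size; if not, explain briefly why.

Yes — a 93 bp product.

Primer 1 (AACCTCTGGT) matches the top strand at positions 38–47; it acts as a forward primer.
Primer 2's reverse complement is CTGTGAACTAG, matching the top strand at positions 120–130; it acts as a reverse primer.
The 3' ends face each other across positions 38–130, giving a 93 bp product.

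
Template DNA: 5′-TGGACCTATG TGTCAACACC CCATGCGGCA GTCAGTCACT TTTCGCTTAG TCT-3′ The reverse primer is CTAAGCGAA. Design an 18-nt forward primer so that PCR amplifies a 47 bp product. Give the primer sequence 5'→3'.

The reverse primer's reverse complement TTCGCTTAG matches the template at positions 42–50, so the product ends at position 50.
A 47 bp product then starts at position 50 − 47 + 1 = 4.
The forward primer is identical to the top strand there: ACCTATGTGTCAACACCC.

5'-ACCTATGTGTCAACACCC-3'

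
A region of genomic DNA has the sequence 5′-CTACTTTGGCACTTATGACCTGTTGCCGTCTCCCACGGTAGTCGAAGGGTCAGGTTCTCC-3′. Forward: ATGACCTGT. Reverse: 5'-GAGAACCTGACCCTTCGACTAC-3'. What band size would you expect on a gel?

Scanning the template, ATGACCTGT occurs at positions 15–23; this primer anneals to the bottom strand there with its 3' end pointing downstream.
Taking the reverse complement of GAGAACCTGACCCTTCGACTAC gives GTAGTCGAAGGGTCAGGTTCTC, found at positions 38–59 on the template; the primer anneals here to the top strand with its 3' end pointing upstream.
Amplicon spans positions 15–59: 45 bp.

45 bp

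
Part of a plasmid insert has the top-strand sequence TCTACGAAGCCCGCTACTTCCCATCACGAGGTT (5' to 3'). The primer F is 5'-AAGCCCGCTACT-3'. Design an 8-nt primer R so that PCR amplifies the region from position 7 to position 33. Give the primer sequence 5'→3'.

The product's 3' end on the top strand is position 33.
The reverse primer anneals to the top strand over positions 26–33, i.e. to ACGAGGTT.
Its sequence written 5'→3' is the reverse complement: AACCTCGT.

5'-AACCTCGT-3'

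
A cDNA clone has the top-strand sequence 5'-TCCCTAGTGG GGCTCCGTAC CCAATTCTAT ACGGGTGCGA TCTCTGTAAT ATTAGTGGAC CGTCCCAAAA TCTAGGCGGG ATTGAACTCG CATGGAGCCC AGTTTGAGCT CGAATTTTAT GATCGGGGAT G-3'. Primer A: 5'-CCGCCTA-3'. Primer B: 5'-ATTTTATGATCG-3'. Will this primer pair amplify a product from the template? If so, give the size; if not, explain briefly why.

Primer A (CCGCCTA) has reverse complement TAGGCGG, which matches the top strand at positions 73–79; primer A anneals to the top strand there with its 3' end pointing upstream toward position 73.
Primer B (ATTTTATGATCG) matches the top strand directly at positions 114–125; it anneals to the bottom strand with its 3' end pointing downstream toward position 125.
The 3' ends diverge (primer A extends toward position 1, primer B toward position 131), so the primers never converge on a shared product.

No product — the primers' 3' ends point away from each other.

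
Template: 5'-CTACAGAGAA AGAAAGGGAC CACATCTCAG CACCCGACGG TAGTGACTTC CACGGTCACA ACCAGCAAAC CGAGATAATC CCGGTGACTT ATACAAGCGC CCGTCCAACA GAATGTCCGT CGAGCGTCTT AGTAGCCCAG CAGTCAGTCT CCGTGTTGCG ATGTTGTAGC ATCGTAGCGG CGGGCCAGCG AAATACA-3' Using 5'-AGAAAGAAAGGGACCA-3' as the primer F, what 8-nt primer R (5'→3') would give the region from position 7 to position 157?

The product's 3' end on the top strand is position 157.
The reverse primer anneals to the top strand over positions 150–157, i.e. to TCCGTGTT.
Its sequence written 5'→3' is the reverse complement: AACACGGA.

5'-AACACGGA-3'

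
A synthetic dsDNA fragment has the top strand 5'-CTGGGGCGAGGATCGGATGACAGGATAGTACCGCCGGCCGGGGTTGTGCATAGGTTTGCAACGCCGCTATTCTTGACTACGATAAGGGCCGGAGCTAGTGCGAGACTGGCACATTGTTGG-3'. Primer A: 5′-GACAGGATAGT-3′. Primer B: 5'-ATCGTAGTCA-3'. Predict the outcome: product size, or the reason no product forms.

Yes — a 65 bp product.

Primer A (GACAGGATAGT) matches the top strand at positions 19–29; it acts as a forward primer.
Primer B's reverse complement is TGACTACGAT, matching the top strand at positions 74–83; it acts as a reverse primer.
The 3' ends face each other across positions 19–83, giving a 65 bp product.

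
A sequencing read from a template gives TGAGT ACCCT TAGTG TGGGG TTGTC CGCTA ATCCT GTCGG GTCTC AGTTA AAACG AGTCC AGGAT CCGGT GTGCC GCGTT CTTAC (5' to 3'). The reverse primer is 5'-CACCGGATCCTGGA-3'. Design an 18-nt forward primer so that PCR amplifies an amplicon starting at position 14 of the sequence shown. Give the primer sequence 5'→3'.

5'-TGTGGGGTTGTCCGCTAA-3'

The reverse primer's reverse complement TCCAGGATCCGGTG matches the template at positions 58–71; the product starts at position 14.
The forward primer is identical to the top strand over positions 14–31: TGTGGGGTTGTCCGCTAA.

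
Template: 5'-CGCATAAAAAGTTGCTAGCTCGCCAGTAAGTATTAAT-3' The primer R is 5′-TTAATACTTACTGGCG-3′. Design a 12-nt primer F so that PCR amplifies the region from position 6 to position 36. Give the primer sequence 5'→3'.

The reverse primer's reverse complement CGCCAGTAAGTATTAA matches the template at positions 21–36; the product starts at position 6.
The forward primer is identical to the top strand over positions 6–17: AAAAAGTTGCTA.

5'-AAAAAGTTGCTA-3'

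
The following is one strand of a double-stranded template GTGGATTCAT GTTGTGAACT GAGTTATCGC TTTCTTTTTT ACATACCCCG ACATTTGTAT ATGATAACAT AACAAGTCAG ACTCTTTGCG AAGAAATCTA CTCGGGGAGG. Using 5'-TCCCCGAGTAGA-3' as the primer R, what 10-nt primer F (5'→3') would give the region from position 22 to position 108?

The reverse primer's reverse complement TCTACTCGGGGA matches the template at positions 97–108; the product starts at position 22.
The forward primer is identical to the top strand over positions 22–31: AGTTATCGCT.

5'-AGTTATCGCT-3'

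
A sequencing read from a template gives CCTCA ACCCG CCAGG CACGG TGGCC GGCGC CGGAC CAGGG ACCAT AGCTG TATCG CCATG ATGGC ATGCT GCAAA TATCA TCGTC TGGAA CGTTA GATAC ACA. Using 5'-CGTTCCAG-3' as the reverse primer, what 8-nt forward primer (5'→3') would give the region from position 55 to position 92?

5'-GCCATGAT-3'

The reverse primer's reverse complement CTGGAACG matches the template at positions 85–92; the product starts at position 55.
The forward primer is identical to the top strand over positions 55–62: GCCATGAT.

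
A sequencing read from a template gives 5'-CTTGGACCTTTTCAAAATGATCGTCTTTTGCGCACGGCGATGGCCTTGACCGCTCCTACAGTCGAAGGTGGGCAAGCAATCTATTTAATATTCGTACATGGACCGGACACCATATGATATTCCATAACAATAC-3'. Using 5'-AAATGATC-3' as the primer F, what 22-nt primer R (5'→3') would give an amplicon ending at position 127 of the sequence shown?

5'-TTATGGAATATCATATGGTGTC-3'

The forward primer binds at positions 15–22; the product's 3' end on the top strand is position 127.
The reverse primer anneals to the top strand over positions 106–127, i.e. to GACACCATATGATATTCCATAA.
Its sequence written 5'→3' is the reverse complement: TTATGGAATATCATATGGTGTC.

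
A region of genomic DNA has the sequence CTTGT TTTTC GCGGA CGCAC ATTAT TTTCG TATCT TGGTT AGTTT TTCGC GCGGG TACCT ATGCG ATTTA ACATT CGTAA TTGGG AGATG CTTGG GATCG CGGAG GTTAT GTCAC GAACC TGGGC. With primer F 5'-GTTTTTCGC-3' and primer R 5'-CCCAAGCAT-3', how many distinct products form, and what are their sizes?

Two products: 93 bp, 55 bp

The forward primer GTTTTTCGC matches the top strand at positions 4–12, 42–50.
The reverse primer's reverse complement is ATGCTTGGG, matching at positions 88–96.
Each forward site pairs with the reverse site to give a product ending at position 96: sizes 93, 55 bp.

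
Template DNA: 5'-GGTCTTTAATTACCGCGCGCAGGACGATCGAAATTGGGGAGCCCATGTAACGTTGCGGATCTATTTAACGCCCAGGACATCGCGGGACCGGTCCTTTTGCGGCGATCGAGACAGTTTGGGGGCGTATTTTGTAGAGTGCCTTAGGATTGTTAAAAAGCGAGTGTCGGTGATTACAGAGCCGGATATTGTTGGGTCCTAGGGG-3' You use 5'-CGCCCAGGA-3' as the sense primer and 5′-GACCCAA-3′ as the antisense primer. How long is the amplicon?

127 bp

The forward primer matches the template at positions 69–77.
Reverse complement of the reverse primer: TTGGGTC. This occurs on the top strand at positions 189–195.
Product length = (reverse-primer end) − (forward-primer start) + 1 = 195 − 69 + 1 = 127 bp.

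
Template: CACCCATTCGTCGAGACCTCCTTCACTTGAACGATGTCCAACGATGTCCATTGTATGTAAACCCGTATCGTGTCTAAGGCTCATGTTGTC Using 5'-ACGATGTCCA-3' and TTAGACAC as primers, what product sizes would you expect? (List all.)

47 bp, 37 bp

The forward primer ACGATGTCCA matches the top strand at positions 31–40, 41–50.
The reverse primer's reverse complement is GTGTCTAA, matching at positions 70–77.
Each forward site pairs with the reverse site to give a product ending at position 77: sizes 47, 37 bp.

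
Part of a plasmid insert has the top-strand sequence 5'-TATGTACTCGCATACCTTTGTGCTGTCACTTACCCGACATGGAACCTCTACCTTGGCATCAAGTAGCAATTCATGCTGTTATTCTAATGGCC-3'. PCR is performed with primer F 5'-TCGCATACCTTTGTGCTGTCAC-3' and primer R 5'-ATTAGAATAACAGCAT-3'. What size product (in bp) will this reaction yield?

The forward primer matches the template at positions 8–29.
Taking the reverse complement of ATTAGAATAACAGCAT gives ATGCTGTTATTCTAAT, found at positions 73–88 on the template; the primer anneals here to the top strand with its 3' end pointing upstream.
Amplicon spans positions 8–88: 81 bp.

81 bp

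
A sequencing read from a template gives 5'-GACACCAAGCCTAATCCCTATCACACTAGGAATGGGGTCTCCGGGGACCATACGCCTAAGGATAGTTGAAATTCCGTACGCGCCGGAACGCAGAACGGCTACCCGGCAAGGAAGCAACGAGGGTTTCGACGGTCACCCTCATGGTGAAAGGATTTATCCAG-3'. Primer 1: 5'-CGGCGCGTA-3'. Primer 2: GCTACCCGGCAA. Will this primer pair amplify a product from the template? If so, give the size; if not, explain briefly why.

No product — the primers' 3' ends point away from each other.

Primer 1 (CGGCGCGTA) has reverse complement TACGCGCCG, which matches the top strand at positions 77–85; primer 1 anneals to the top strand there with its 3' end pointing upstream toward position 77.
Primer 2 (GCTACCCGGCAA) matches the top strand directly at positions 98–109; it anneals to the bottom strand with its 3' end pointing downstream toward position 109.
The 3' ends diverge (primer 1 extends toward position 1, primer 2 toward position 161), so the primers never converge on a shared product.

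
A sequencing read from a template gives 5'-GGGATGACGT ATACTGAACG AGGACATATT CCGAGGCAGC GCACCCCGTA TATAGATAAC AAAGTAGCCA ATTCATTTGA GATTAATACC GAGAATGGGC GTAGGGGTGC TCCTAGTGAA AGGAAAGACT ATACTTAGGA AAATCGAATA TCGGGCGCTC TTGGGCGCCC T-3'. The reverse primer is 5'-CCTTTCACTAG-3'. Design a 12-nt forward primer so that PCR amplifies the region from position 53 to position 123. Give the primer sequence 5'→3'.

5'-TAGATAACAAAG-3'

The reverse primer's reverse complement CTAGTGAAAGG matches the template at positions 113–123; the product starts at position 53.
The forward primer is identical to the top strand over positions 53–64: TAGATAACAAAG.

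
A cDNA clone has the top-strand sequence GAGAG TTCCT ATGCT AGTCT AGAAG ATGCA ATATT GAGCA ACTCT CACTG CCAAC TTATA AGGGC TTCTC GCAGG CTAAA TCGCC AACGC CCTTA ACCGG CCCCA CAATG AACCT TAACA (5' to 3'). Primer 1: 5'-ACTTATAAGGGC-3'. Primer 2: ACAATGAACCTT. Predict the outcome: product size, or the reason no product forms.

No product — both primers anneal to the same strand and extend in the same direction.

Primer 1 (ACTTATAAGGGC) matches the top strand at positions 54–65 (3' end points downstream).
Primer 2 (ACAATGAACCTT) also matches the top strand directly, at positions 105–116 — its reverse complement AAGGTTCATTGT is not present.
Both primers anneal to the bottom strand with 3' ends pointing the same way, so neither can prime synthesis back toward the other.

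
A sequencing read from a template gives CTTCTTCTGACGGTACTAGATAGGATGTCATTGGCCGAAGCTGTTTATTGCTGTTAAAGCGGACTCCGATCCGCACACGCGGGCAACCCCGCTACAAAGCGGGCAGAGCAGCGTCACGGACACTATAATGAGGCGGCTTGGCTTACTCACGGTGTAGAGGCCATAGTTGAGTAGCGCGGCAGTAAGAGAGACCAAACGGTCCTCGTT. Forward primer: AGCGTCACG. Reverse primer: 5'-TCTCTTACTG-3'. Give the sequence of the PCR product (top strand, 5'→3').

Forward primer AGCGTCACG is found on the top strand at positions 110–118.
Reverse complement of the reverse primer: CAGTAAGAGA. This occurs on the top strand at positions 180–189.
The product is the template from position 110 through 189 (80 bp).

5'-AGCGTCACGGACACTATAATGAGGCGGCTTGGCTTACTCACGGTGTAGAGGCCATAGTTGAGTAGCGCGGCAGTAAGAGA-3'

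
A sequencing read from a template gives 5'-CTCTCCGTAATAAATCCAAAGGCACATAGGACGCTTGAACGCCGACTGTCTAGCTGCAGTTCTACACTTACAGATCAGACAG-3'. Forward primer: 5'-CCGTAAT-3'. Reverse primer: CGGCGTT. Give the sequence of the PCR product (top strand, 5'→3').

The forward primer matches the template at positions 5–11.
The reverse primer's reverse complement is AACGCCG, which matches the template at positions 38–44.
The product is the template from position 5 through 44 (40 bp).

5'-CCGTAATAAATCCAAAGGCACATAGGACGCTTGAACGCCG-3'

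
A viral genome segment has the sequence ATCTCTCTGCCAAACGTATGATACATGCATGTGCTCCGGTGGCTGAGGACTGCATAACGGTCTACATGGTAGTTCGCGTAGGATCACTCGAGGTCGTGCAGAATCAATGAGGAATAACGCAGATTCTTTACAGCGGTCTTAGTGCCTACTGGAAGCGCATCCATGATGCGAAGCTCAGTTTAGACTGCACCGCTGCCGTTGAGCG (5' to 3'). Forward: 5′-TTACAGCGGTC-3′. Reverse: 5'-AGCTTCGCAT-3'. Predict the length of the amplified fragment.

Forward primer TTACAGCGGTC is found on the top strand at positions 128–138.
The reverse primer's reverse complement is ATGCGAAGCT, which matches the template at positions 166–175.
Amplicon spans positions 128–175: 48 bp.

48 bp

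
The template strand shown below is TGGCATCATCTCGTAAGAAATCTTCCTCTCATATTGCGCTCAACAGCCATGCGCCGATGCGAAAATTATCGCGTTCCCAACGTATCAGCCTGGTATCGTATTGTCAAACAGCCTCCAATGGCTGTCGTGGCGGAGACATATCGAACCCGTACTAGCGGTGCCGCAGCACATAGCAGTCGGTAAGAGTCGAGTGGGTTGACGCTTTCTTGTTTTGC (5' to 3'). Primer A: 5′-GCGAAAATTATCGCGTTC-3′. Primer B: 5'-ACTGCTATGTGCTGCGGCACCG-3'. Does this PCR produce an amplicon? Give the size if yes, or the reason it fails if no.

Yes — a 119 bp product.

Primer A (GCGAAAATTATCGCGTTC) matches the top strand at positions 59–76; it acts as a forward primer.
Primer B's reverse complement is CGGTGCCGCAGCACATAGCAGT, matching the top strand at positions 156–177; it acts as a reverse primer.
The 3' ends face each other across positions 59–177, giving a 119 bp product.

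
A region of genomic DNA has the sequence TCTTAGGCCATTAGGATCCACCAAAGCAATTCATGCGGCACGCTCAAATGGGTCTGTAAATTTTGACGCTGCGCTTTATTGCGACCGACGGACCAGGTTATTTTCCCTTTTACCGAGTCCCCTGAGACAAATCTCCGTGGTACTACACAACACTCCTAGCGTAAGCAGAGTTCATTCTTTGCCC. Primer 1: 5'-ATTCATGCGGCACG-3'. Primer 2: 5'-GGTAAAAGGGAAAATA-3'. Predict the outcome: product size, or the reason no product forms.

Primer 1 (ATTCATGCGGCACG) matches the top strand at positions 29–42; it acts as a forward primer.
Primer 2's reverse complement is TATTTTCCCTTTTACC, matching the top strand at positions 99–114; it acts as a reverse primer.
The 3' ends face each other across positions 29–114, giving an 86 bp product.

Yes — an 86 bp product.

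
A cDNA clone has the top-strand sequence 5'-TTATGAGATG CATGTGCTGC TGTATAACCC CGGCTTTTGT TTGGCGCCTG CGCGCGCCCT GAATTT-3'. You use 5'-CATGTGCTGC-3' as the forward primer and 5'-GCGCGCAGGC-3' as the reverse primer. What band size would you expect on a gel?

The forward primer matches the template at positions 11–20.
Taking the reverse complement of GCGCGCAGGC gives GCCTGCGCGC, found at positions 46–55 on the template; the primer anneals here to the top strand with its 3' end pointing upstream.
The product runs from position 11 to position 55, so its length is 55 − 11 + 1 = 45 bp.

45 bp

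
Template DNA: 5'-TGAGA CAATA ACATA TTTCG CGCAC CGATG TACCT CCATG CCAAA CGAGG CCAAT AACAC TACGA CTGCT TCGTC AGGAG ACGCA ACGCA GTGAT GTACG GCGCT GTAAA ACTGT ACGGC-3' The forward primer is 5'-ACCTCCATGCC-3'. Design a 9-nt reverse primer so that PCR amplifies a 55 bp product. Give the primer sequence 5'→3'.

5'-TTGCGTCTC-3'

The forward primer binds at positions 32–42, so a 55 bp product ends at position 32 + 55 − 1 = 86.
The reverse primer anneals to the top strand over positions 78–86, i.e. to GAGACGCAA.
Its sequence written 5'→3' is the reverse complement: TTGCGTCTC.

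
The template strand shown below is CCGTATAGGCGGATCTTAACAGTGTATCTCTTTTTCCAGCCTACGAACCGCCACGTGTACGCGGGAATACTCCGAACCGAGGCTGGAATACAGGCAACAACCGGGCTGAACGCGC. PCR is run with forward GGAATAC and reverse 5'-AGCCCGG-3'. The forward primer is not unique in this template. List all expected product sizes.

44 bp, 23 bp

The forward primer GGAATAC matches the top strand at positions 64–70, 85–91.
The reverse primer's reverse complement is CCGGGCT, matching at positions 101–107.
Each forward site pairs with the reverse site to give a product ending at position 107: sizes 44, 23 bp.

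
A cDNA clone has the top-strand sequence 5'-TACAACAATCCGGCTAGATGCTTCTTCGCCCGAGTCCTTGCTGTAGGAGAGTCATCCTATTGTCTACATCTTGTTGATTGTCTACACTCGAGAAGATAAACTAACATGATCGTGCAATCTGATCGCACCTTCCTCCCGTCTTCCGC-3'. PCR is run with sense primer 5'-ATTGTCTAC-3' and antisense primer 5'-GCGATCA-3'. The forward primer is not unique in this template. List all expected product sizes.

68 bp, 50 bp

The forward primer ATTGTCTAC matches the top strand at positions 59–67, 77–85.
The reverse primer's reverse complement is TGATCGC, matching at positions 120–126.
Each forward site pairs with the reverse site to give a product ending at position 126: sizes 68, 50 bp.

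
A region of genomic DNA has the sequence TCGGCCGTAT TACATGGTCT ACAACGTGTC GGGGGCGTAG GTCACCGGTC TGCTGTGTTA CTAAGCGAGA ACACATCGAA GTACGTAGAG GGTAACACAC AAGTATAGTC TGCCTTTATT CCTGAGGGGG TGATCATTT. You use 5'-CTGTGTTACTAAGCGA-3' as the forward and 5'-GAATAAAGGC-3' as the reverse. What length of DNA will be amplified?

Scanning the template, CTGTGTTACTAAGCGA occurs at positions 53–68; this primer anneals to the bottom strand there with its 3' end pointing downstream.
Reverse complement of the reverse primer: GCCTTTATTC. This occurs on the top strand at positions 112–121.
Amplicon spans positions 53–121: 69 bp.

69 bp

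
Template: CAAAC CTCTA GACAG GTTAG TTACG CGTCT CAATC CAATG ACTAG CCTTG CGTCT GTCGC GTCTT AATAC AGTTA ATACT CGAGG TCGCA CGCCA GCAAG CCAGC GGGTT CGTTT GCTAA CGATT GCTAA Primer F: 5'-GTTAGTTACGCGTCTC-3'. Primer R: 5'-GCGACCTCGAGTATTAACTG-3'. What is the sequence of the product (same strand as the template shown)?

5'-GTTAGTTACGCGTCTCAATCCAATGACTAGCCTTGCGTCTGTCGCGTCTTAATACAGTTAATACTCGAGGTCGC-3'

Forward primer GTTAGTTACGCGTCTC is found on the top strand at positions 16–31.
Taking the reverse complement of GCGACCTCGAGTATTAACTG gives CAGTTAATACTCGAGGTCGC, found at positions 70–89 on the template; the primer anneals here to the top strand with its 3' end pointing upstream.
The product is the template from position 16 through 89 (74 bp).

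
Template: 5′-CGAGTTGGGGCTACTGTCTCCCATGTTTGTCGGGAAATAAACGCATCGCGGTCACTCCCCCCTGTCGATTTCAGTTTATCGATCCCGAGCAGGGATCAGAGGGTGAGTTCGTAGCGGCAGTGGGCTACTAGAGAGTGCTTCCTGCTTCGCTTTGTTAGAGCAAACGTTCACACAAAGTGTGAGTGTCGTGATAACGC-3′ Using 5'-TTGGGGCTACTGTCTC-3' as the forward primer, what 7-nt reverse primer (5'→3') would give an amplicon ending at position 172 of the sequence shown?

The forward primer binds at positions 5–20; the product's 3' end on the top strand is position 172.
The reverse primer anneals to the top strand over positions 166–172, i.e. to GTTCACA.
Its sequence written 5'→3' is the reverse complement: TGTGAAC.

5'-TGTGAAC-3'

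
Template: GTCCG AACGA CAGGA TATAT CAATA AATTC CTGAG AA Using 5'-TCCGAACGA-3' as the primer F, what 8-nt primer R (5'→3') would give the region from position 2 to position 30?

5'-GAATTTAT-3'

The product's 3' end on the top strand is position 30.
The reverse primer anneals to the top strand over positions 23–30, i.e. to ATAAATTC.
Its sequence written 5'→3' is the reverse complement: GAATTTAT.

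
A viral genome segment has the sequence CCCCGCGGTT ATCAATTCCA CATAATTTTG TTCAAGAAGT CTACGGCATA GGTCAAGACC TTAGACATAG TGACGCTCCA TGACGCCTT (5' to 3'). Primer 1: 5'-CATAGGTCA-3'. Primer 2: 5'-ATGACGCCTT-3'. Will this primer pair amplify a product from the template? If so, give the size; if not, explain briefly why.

No product — both primers anneal to the same strand and extend in the same direction.

Primer 1 (CATAGGTCA) matches the top strand at positions 47–55 (3' end points downstream).
Primer 2 (ATGACGCCTT) also matches the top strand directly, at positions 80–89 — its reverse complement AAGGCGTCAT is not present.
Both primers anneal to the bottom strand with 3' ends pointing the same way, so neither can prime synthesis back toward the other.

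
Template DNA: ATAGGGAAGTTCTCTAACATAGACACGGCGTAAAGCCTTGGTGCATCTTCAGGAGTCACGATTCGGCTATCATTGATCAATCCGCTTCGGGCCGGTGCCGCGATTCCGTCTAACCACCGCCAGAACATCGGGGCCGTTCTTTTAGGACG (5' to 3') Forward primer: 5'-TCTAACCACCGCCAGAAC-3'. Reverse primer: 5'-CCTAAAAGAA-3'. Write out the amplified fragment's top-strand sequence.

Forward primer TCTAACCACCGCCAGAAC is found on the top strand at positions 109–126.
Taking the reverse complement of CCTAAAAGAA gives TTCTTTTAGG, found at positions 137–146 on the template; the primer anneals here to the top strand with its 3' end pointing upstream.
The product is the template from position 109 through 146 (38 bp).

5'-TCTAACCACCGCCAGAACATCGGGGCCGTTCTTTTAGG-3'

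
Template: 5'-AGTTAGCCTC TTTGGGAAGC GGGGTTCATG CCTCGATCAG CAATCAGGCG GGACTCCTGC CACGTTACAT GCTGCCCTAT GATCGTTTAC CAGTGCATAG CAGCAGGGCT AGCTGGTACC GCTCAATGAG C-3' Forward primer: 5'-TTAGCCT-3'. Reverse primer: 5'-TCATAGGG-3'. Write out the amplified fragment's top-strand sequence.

Scanning the template, TTAGCCT occurs at positions 3–9; this primer anneals to the bottom strand there with its 3' end pointing downstream.
Taking the reverse complement of TCATAGGG gives CCCTATGA, found at positions 75–82 on the template; the primer anneals here to the top strand with its 3' end pointing upstream.
The product is the template from position 3 through 82 (80 bp).

5'-TTAGCCTCTTTGGGAAGCGGGGTTCATGCCTCGATCAGCAATCAGGCGGGACTCCTGCCACGTTACATGCTGCCCTATGA-3'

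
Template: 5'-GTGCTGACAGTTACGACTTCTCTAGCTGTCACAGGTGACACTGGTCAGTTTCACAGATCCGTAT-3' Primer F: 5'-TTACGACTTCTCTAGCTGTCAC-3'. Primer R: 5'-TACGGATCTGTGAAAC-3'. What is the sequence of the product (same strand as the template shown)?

5'-TTACGACTTCTCTAGCTGTCACAGGTGACACTGGTCAGTTTCACAGATCCGTA-3'

Scanning the template, TTACGACTTCTCTAGCTGTCAC occurs at positions 11–32; this primer anneals to the bottom strand there with its 3' end pointing downstream.
Taking the reverse complement of TACGGATCTGTGAAAC gives GTTTCACAGATCCGTA, found at positions 48–63 on the template; the primer anneals here to the top strand with its 3' end pointing upstream.
The product is the template from position 11 through 63 (53 bp).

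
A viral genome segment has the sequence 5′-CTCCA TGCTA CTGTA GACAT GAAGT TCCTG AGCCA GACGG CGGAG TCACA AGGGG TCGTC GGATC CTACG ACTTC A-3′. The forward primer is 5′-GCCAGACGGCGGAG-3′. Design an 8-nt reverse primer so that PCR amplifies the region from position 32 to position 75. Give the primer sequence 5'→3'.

5'-GAAGTCGT-3'

The product's 3' end on the top strand is position 75.
The reverse primer anneals to the top strand over positions 68–75, i.e. to ACGACTTC.
Its sequence written 5'→3' is the reverse complement: GAAGTCGT.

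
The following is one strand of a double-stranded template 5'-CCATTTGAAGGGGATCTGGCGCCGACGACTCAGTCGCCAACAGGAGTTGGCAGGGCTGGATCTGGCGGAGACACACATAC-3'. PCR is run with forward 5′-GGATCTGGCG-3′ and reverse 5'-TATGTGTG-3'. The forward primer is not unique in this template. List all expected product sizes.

The forward primer GGATCTGGCG matches the top strand at positions 12–21, 58–67.
The reverse primer's reverse complement is CACACATA, matching at positions 72–79.
Each forward site pairs with the reverse site to give a product ending at position 79: sizes 68, 22 bp.

68 bp, 22 bp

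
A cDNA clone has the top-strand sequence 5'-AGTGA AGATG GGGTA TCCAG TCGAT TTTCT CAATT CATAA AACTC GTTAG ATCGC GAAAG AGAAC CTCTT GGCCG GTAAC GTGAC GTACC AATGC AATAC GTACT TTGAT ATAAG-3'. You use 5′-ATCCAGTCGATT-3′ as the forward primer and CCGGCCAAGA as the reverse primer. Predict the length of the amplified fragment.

Scanning the template, ATCCAGTCGATT occurs at positions 15–26; this primer anneals to the bottom strand there with its 3' end pointing downstream.
The reverse primer's reverse complement is TCTTGGCCGG, which matches the template at positions 67–76.
Amplicon spans positions 15–76: 62 bp.

62 bp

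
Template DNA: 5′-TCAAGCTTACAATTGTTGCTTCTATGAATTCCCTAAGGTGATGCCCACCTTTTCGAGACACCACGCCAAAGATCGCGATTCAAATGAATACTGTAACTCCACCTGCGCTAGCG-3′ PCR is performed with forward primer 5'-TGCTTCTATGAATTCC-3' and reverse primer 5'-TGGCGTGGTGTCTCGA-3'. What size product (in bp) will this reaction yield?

Forward primer TGCTTCTATGAATTCC is found on the top strand at positions 17–32.
Reverse complement of the reverse primer: TCGAGACACCACGCCA. This occurs on the top strand at positions 53–68.
Amplicon spans positions 17–68: 52 bp.

52 bp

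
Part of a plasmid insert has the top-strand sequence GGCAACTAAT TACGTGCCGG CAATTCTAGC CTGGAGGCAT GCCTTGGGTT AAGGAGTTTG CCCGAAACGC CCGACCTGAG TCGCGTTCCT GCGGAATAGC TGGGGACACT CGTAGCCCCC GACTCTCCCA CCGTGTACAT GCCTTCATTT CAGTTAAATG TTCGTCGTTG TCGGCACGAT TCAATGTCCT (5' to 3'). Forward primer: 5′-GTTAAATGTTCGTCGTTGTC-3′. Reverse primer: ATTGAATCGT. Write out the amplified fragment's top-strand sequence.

5'-GTTAAATGTTCGTCGTTGTCGGCACGATTCAAT-3'

The forward primer matches the template at positions 153–172.
Taking the reverse complement of ATTGAATCGT gives ACGATTCAAT, found at positions 176–185 on the template; the primer anneals here to the top strand with its 3' end pointing upstream.
The product is the template from position 153 through 185 (33 bp).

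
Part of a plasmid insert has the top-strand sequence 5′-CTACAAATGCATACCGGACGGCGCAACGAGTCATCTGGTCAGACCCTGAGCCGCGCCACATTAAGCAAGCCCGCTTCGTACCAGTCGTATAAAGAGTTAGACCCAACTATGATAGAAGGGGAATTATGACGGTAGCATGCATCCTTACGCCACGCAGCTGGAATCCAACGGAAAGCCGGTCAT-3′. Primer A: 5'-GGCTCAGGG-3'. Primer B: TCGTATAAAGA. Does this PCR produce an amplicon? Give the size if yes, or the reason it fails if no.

No product — the primers' 3' ends point away from each other.

Primer A (GGCTCAGGG) has reverse complement CCCTGAGCC, which matches the top strand at positions 44–52; primer A anneals to the top strand there with its 3' end pointing upstream toward position 44.
Primer B (TCGTATAAAGA) matches the top strand directly at positions 85–95; it anneals to the bottom strand with its 3' end pointing downstream toward position 95.
The 3' ends diverge (primer A extends toward position 1, primer B toward position 183), so the primers never converge on a shared product.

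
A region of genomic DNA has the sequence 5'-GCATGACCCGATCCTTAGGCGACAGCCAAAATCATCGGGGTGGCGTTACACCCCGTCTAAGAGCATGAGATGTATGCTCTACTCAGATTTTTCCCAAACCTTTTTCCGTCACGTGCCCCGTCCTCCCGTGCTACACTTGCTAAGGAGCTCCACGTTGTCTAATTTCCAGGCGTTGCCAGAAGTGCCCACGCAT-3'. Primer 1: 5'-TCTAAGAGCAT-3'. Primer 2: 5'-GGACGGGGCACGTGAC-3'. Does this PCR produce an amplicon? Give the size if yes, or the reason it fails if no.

Primer 1 (TCTAAGAGCAT) matches the top strand at positions 56–66; it acts as a forward primer.
Primer 2's reverse complement is GTCACGTGCCCCGTCC, matching the top strand at positions 108–123; it acts as a reverse primer.
The 3' ends face each other across positions 56–123, giving a 68 bp product.

Yes — a 68 bp product.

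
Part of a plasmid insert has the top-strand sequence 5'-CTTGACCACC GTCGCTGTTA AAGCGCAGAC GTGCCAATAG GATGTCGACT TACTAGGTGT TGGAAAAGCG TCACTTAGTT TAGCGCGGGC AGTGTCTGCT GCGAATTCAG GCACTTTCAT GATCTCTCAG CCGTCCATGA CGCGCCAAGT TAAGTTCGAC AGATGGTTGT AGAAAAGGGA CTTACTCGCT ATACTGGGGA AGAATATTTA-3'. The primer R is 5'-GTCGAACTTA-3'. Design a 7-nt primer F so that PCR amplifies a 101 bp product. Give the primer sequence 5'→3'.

The reverse primer's reverse complement TAAGTTCGAC matches the template at positions 151–160, so the product ends at position 160.
A 101 bp product then starts at position 160 − 101 + 1 = 60.
The forward primer is identical to the top strand there: TTGGAAA.

5'-TTGGAAA-3'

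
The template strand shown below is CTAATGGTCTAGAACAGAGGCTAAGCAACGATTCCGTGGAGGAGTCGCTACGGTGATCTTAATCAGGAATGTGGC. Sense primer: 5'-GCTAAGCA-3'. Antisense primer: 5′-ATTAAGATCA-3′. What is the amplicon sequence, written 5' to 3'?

Scanning the template, GCTAAGCA occurs at positions 20–27; this primer anneals to the bottom strand there with its 3' end pointing downstream.
Reverse complement of the reverse primer: TGATCTTAAT. This occurs on the top strand at positions 54–63.
The product is the template from position 20 through 63 (44 bp).

5'-GCTAAGCAACGATTCCGTGGAGGAGTCGCTACGGTGATCTTAAT-3'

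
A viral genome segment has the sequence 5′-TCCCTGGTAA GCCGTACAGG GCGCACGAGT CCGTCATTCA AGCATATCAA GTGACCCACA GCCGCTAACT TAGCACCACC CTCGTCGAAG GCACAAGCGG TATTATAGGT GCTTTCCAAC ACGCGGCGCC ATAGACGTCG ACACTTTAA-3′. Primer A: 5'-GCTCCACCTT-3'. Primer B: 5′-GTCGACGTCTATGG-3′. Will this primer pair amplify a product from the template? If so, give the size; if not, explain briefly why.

No product — primer A has no binding site in the template.

Primer A (GCTCCACCTT) does not match the top strand, and its reverse complement AAGGTGGAGC does not match either.
With no annealing site for primer A, no amplification occurs.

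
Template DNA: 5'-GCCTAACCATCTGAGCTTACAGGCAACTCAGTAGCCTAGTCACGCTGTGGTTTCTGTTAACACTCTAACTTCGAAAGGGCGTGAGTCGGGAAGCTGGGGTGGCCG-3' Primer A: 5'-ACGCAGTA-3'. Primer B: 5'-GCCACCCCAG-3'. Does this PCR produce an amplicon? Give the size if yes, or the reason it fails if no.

No product — primer A has no binding site in the template.

Primer A (ACGCAGTA) does not match the top strand, and its reverse complement TACTGCGT does not match either.
With no annealing site for primer A, no amplification occurs.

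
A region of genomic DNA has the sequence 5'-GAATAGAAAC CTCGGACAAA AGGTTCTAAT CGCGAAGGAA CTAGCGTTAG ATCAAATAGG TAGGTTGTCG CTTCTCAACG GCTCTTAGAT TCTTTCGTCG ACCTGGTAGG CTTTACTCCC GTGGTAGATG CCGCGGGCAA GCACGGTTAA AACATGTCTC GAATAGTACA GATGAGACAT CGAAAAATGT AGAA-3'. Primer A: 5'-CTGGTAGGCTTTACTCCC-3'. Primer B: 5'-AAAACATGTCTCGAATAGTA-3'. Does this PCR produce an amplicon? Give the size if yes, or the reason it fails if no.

No product — both primers anneal to the same strand and extend in the same direction.

Primer A (CTGGTAGGCTTTACTCCC) matches the top strand at positions 103–120 (3' end points downstream).
Primer B (AAAACATGTCTCGAATAGTA) also matches the top strand directly, at positions 149–168 — its reverse complement TACTATTCGAGACATGTTTT is not present.
Both primers anneal to the bottom strand with 3' ends pointing the same way, so neither can prime synthesis back toward the other.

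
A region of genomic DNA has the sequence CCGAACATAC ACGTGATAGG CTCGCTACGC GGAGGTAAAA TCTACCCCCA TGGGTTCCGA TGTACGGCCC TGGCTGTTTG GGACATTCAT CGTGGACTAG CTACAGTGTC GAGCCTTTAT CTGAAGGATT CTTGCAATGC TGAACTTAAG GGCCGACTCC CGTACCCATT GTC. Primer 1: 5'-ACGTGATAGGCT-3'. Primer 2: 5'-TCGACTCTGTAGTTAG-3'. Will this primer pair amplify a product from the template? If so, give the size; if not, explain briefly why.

Primer 2 (TCGACTCTGTAGTTAG) does not match the top strand, and its reverse complement CTAACTACAGAGTCGA does not match either.
With no annealing site for primer 2, no amplification occurs.

No product — primer 2 has no binding site in the template.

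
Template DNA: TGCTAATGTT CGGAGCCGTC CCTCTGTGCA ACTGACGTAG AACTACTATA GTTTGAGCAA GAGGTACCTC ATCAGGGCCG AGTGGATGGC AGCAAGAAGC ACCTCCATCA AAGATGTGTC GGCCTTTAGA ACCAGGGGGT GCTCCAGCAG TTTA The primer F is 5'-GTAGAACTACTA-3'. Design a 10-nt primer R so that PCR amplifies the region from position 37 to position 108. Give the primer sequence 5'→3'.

The product's 3' end on the top strand is position 108.
The reverse primer anneals to the top strand over positions 99–108, i.e. to GCACCTCCAT.
Its sequence written 5'→3' is the reverse complement: ATGGAGGTGC.

5'-ATGGAGGTGC-3'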